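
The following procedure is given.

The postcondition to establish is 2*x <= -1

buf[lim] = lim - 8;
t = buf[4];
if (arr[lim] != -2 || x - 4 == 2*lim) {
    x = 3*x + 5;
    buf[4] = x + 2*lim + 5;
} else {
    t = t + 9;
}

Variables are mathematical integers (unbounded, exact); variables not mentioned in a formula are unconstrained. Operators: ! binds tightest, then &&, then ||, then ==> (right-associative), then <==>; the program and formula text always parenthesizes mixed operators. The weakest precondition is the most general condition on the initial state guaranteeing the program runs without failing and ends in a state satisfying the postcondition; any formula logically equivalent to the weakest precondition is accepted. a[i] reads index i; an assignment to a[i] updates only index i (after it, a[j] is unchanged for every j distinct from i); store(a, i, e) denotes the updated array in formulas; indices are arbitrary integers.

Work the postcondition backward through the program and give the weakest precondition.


Working backward. After the program, 2*x <= -1 must hold.
Then branch requires 6*x <= -11; else branch requires 2*x <= -1.
Before the if: ((arr[lim] != -2 || x == 2*lim + 4) ==> 6*x <= -11) && ((!(arr[lim] != -2 || x == 2*lim + 4)) ==> 2*x <= -1)
Before t := buf[4]: ((arr[lim] != -2 || x == 2*lim + 4) ==> 6*x <= -11) && ((!(arr[lim] != -2 || x == 2*lim + 4)) ==> 2*x <= -1)
Before buf[lim] := lim - 8: ((arr[lim] != -2 || x == 2*lim + 4) ==> 6*x <= -11) && ((!(arr[lim] != -2 || x == 2*lim + 4)) ==> 2*x <= -1)
Answer: WP = ((arr[lim] != -2 || x == 2*lim + 4) ==> 6*x <= -11) && ((!(arr[lim] != -2 || x == 2*lim + 4)) ==> 2*x <= -1)


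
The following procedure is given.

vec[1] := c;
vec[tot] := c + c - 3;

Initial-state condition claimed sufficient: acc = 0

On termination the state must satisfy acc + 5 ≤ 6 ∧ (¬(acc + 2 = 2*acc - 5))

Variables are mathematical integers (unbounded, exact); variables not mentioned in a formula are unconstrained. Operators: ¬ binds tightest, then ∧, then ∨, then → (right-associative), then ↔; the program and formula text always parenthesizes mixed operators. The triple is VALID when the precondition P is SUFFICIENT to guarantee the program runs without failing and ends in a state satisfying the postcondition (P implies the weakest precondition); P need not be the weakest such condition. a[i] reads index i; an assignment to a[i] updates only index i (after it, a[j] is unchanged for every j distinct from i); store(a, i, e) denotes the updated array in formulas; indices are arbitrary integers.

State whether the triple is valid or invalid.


Working backward. After the program, the postcondition acc + 5 ≤ 6 ∧ (¬(acc + 2 = 2*acc - 5)) must hold; in canonical form it is acc ≤ 1 ∧ (¬(acc = 7)).
Before vec[tot] := c + c - 3: acc ≤ 1 ∧ (¬(acc = 7))
Before vec[1] := c: acc ≤ 1 ∧ (¬(acc = 7))
The weakest precondition is acc ≤ 1 ∧ (¬(acc = 7)).
Check whether acc = 0 implies it.
Every state satisfying the precondition satisfies the weakest precondition: the implication holds.
Answer: valid


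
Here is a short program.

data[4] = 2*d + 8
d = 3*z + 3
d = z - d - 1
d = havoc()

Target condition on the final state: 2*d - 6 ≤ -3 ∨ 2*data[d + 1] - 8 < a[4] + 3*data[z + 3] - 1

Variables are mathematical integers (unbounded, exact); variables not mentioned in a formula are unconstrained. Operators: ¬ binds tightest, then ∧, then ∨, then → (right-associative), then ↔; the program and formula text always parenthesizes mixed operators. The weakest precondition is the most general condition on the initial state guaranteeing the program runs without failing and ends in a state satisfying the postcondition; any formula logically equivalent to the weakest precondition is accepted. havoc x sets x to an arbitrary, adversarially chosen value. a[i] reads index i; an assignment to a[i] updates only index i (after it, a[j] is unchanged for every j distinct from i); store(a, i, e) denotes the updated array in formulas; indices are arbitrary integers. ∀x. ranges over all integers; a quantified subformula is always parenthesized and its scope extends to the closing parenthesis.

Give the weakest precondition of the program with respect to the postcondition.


Working backward. After the program, the postcondition 2*d - 6 ≤ -3 ∨ 2*data[d + 1] - 8 < a[4] + 3*data[z + 3] - 1 must hold; in canonical form it is 2*d ≤ 3 ∨ 2*data[d + 1] < a[4] + 3*data[z + 3] + 7.
Before havoc d: ∀d_1. (2*d_1 ≤ 3 ∨ 2*data[d_1 + 1] < a[4] + 3*data[z + 3] + 7)
Before d := z - d - 1: ∀d_1. (2*d_1 ≤ 3 ∨ 2*data[d_1 + 1] < a[4] + 3*data[z + 3] + 7)
Before d := 3*z + 3: ∀d_1. (2*d_1 ≤ 3 ∨ 2*data[d_1 + 1] < a[4] + 3*data[z + 3] + 7)
Before data[4] := 2*d + 8: ∀d_1. (2*d_1 ≤ 3 ∨ 2*store(data, 4, 2*d + 8)[d_1 + 1] < a[4] + 3*store(data, 4, 2*d + 8)[z + 3] + 7)
Answer: WP = ∀d_1. (2*d_1 ≤ 3 ∨ 2*store(data, 4, 2*d + 8)[d_1 + 1] < a[4] + 3*store(data, 4, 2*d + 8)[z + 3] + 7)


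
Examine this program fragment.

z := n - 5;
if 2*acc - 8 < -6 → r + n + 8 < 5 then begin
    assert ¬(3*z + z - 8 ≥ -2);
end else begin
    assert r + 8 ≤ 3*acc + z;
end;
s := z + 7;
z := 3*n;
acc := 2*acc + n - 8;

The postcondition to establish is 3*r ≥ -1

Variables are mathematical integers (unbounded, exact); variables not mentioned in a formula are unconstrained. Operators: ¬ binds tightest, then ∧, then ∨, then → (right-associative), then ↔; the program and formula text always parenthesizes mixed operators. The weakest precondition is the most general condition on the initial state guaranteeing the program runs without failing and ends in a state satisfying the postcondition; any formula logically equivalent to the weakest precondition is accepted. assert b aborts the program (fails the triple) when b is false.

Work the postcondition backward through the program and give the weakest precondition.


Working backward. After the program, 3*r ≥ -1 must hold.
Before acc := 2*acc + n - 8: 3*r ≥ -1
Before z := 3*n: 3*r ≥ -1
Before s := z + 7: 3*r ≥ -1
Then branch requires (¬(4*z ≥ 6)) ∧ 3*r ≥ -1; else branch requires r ≤ 3*acc + z - 8 ∧ 3*r ≥ -1.
Before the if: ((2*acc < 2 → n + r < -3) → ((¬(4*z ≥ 6)) ∧ 3*r ≥ -1)) ∧ ((¬(2*acc < 2 → n + r < -3)) → (r ≤ 3*acc + z - 8 ∧ 3*r ≥ -1))
Before z := n - 5: ((2*acc < 2 → n + r < -3) → ((¬(4*n ≥ 26)) ∧ 3*r ≥ -1)) ∧ ((¬(2*acc < 2 → n + r < -3)) → (r ≤ 3*acc + n - 13 ∧ 3*r ≥ -1))
Answer: WP = ((2*acc < 2 → n + r < -3) → ((¬(4*n ≥ 26)) ∧ 3*r ≥ -1)) ∧ ((¬(2*acc < 2 → n + r < -3)) → (r ≤ 3*acc + n - 13 ∧ 3*r ≥ -1))


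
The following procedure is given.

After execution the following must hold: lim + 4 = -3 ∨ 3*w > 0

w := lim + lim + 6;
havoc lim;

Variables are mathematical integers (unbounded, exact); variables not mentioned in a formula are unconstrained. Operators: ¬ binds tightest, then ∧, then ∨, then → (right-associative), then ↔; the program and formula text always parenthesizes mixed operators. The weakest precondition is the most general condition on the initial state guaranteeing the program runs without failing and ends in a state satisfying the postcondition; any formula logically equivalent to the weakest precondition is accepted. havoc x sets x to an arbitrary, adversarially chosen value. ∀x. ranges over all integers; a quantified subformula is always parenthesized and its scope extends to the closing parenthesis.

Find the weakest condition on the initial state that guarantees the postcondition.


Working backward. After the program, the postcondition lim + 4 = -3 ∨ 3*w > 0 must hold; in canonical form it is lim = -7 ∨ 3*w > 0.
Before havoc lim: ∀lim_1. (lim_1 = -7 ∨ 3*w > 0)
Before w := lim + lim + 6: ∀lim_1. (lim_1 = -7 ∨ 6*lim > -18)
Answer: WP = ∀lim_1. (lim_1 = -7 ∨ 6*lim > -18)


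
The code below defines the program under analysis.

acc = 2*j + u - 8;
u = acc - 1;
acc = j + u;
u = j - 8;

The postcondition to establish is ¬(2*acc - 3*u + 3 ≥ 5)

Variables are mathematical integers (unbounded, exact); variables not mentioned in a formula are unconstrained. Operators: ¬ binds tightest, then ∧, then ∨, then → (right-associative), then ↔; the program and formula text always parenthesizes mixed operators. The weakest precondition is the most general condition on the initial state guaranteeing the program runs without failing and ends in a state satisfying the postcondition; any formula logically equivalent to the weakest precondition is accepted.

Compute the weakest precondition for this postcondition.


Working backward. After the program, the postcondition ¬(2*acc - 3*u + 3 ≥ 5) must hold; in canonical form it is ¬(2*acc ≥ 3*u + 2).
Before u := j - 8: ¬(2*acc ≥ 3*j - 22)
Before acc := j + u: ¬(2*u ≥ j - 22)
Before u := acc - 1: ¬(2*acc ≥ j - 20)
Before acc := 2*j + u - 8: ¬(3*j + 2*u ≥ -4)
Answer: WP = ¬(3*j + 2*u ≥ -4)


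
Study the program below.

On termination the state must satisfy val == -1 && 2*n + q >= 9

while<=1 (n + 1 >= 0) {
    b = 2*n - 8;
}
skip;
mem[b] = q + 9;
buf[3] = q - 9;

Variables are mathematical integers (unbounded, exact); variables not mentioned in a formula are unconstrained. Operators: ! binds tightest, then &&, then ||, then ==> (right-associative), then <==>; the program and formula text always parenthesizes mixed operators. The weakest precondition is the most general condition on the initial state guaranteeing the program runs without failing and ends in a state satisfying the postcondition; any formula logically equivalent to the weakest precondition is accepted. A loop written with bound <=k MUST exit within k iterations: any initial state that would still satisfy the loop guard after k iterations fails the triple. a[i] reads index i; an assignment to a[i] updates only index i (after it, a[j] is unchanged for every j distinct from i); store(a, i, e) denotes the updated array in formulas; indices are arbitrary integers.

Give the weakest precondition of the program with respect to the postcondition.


Working backward. After the program, val == -1 && 2*n + q >= 9 must hold.
Before buf[3] := q - 9: val == -1 && 2*n + q >= 9
Before mem[b] := q + 9: val == -1 && 2*n + q >= 9
Before skip: val == -1 && 2*n + q >= 9
Before the loop (bound <=1), unroll the exhaustion recursion (WP_0 = exit-now case; WP_j = one more guarded iteration, up to j = 1):
  WP_0: (!(n >= -1)) && val == -1 && 2*n + q >= 9
  WP_1: (n >= -1 ==> ((!(n >= -1)) && val == -1 && 2*n + q >= 9)) && ((!(n >= -1)) ==> (val == -1 && 2*n + q >= 9))
So before the loop: (n >= -1 ==> ((!(n >= -1)) && val == -1 && 2*n + q >= 9)) && ((!(n >= -1)) ==> (val == -1 && 2*n + q >= 9))
Answer: WP = (n >= -1 ==> ((!(n >= -1)) && val == -1 && 2*n + q >= 9)) && ((!(n >= -1)) ==> (val == -1 && 2*n + q >= 9))


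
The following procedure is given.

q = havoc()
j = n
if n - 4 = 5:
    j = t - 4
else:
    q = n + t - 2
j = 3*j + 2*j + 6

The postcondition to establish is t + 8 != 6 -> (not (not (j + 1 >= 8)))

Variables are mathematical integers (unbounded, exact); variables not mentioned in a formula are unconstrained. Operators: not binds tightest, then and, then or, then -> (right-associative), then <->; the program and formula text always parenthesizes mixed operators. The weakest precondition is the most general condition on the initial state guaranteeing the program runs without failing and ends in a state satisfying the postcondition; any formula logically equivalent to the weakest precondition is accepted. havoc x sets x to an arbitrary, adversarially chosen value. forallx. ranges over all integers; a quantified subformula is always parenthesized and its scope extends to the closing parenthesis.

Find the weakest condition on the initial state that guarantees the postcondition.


Working backward. After the program, the postcondition t + 8 != 6 -> (not (not (j + 1 >= 8))) must hold; in canonical form it is t != -2 -> j >= 7.
Before j := 3*j + 2*j + 6: t != -2 -> 5*j >= 1
Then branch requires t != -2 -> 5*t >= 21; else branch requires t != -2 -> 5*j >= 1.
Before the if: (n = 9 -> (t != -2 -> 5*t >= 21)) and ((not (n = 9)) -> (t != -2 -> 5*j >= 1))
Before j := n: (n = 9 -> (t != -2 -> 5*t >= 21)) and ((not (n = 9)) -> (t != -2 -> 5*n >= 1))
Before havoc q: (n = 9 -> (t != -2 -> 5*t >= 21)) and ((not (n = 9)) -> (t != -2 -> 5*n >= 1))
Answer: WP = (n = 9 -> (t != -2 -> 5*t >= 21)) and ((not (n = 9)) -> (t != -2 -> 5*n >= 1))


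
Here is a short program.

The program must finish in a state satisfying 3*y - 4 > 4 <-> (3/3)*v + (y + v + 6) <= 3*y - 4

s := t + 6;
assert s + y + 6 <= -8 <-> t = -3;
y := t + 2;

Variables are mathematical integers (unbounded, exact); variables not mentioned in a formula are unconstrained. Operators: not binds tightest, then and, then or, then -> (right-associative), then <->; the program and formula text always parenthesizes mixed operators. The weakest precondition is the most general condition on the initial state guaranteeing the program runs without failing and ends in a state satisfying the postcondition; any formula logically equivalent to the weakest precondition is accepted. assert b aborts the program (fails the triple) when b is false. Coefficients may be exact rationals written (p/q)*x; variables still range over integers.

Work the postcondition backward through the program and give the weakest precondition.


Working backward. After the program, the postcondition 3*y - 4 > 4 <-> (3/3)*v + (y + v + 6) <= 3*y - 4 must hold; in canonical form it is 3*y > 8 <-> 2*v <= 2*y - 10.
Before y := t + 2: 3*t > 2 <-> 2*v <= 2*t - 6
Before assert s + y + 6 <= -8 <-> t = -3: (s + y <= -14 <-> t = -3) and (3*t > 2 <-> 2*v <= 2*t - 6)
Before s := t + 6: (t + y <= -20 <-> t = -3) and (3*t > 2 <-> 2*v <= 2*t - 6)
Answer: WP = (t + y <= -20 <-> t = -3) and (3*t > 2 <-> 2*v <= 2*t - 6)


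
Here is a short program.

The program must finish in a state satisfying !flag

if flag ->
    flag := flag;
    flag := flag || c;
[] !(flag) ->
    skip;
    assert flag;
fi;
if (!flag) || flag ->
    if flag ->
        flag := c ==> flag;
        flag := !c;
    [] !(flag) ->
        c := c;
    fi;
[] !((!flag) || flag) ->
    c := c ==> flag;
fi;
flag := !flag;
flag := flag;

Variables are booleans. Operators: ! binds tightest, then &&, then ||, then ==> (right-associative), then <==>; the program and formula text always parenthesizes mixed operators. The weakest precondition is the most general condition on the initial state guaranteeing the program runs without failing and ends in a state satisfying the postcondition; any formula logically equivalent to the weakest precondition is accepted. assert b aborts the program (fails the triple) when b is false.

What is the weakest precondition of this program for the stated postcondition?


Working backward. After the program, !flag must hold.
Before flag := flag: !flag
Before flag := !flag: flag
Then branch requires (flag ==> (!c)) && ((!flag) ==> flag); else branch requires flag.
Before the if: (flag ==> (!c)) && ((!flag) ==> flag)
Then branch requires ((flag || c) ==> (!c)) && ((!(flag || c)) ==> (flag || c)); else branch requires flag && (flag ==> (!c)) && ((!flag) ==> flag).
Before the if: (flag ==> (((flag || c) ==> (!c)) && ((!(flag || c)) ==> (flag || c)))) && ((!flag) ==> (flag && (flag ==> (!c)) && ((!flag) ==> flag)))
Answer: WP = (flag ==> (((flag || c) ==> (!c)) && ((!(flag || c)) ==> (flag || c)))) && ((!flag) ==> (flag && (flag ==> (!c)) && ((!flag) ==> flag)))


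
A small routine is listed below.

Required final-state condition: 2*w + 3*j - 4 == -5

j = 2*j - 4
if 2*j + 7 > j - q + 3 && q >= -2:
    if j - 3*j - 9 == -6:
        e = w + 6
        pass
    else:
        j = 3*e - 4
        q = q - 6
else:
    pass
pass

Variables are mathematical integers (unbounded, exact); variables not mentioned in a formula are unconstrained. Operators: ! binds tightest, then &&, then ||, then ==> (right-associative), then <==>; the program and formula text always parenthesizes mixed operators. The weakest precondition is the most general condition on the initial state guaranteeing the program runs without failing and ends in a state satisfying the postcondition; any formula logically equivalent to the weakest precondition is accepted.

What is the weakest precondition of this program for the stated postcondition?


Working backward. After the program, the postcondition 2*w + 3*j - 4 == -5 must hold; in canonical form it is 3*j + 2*w == -1.
Before skip: 3*j + 2*w == -1
Then branch requires (2*j == -3 ==> 3*j + 2*w == -1) && ((!(2*j == -3)) ==> 9*e + 2*w == 11); else branch requires 3*j + 2*w == -1.
Before the if: ((j + q > -4 && q >= -2) ==> ((2*j == -3 ==> 3*j + 2*w == -1) && ((!(2*j == -3)) ==> 9*e + 2*w == 11))) && ((!(j + q > -4 && q >= -2)) ==> 3*j + 2*w == -1)
Before j := 2*j - 4: ((2*j + q > 0 && q >= -2) ==> ((4*j == 5 ==> 6*j + 2*w == 11) && ((!(4*j == 5)) ==> 9*e + 2*w == 11))) && ((!(2*j + q > 0 && q >= -2)) ==> 6*j + 2*w == 11)
Answer: WP = ((2*j + q > 0 && q >= -2) ==> ((4*j == 5 ==> 6*j + 2*w == 11) && ((!(4*j == 5)) ==> 9*e + 2*w == 11))) && ((!(2*j + q > 0 && q >= -2)) ==> 6*j + 2*w == 11)


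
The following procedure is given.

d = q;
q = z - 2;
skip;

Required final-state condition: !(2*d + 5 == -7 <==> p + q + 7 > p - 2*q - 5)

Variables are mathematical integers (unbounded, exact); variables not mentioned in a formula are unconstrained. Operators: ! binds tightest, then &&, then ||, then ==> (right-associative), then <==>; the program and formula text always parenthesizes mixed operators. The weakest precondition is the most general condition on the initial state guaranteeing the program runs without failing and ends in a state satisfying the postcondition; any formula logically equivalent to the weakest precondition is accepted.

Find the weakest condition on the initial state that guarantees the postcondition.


Working backward. After the program, the postcondition !(2*d + 5 == -7 <==> p + q + 7 > p - 2*q - 5) must hold; in canonical form it is !(2*d == -12 <==> 3*q > -12).
Before skip: !(2*d == -12 <==> 3*q > -12)
Before q := z - 2: !(2*d == -12 <==> 3*z > -6)
Before d := q: !(2*q == -12 <==> 3*z > -6)
Answer: WP = !(2*q == -12 <==> 3*z > -6)


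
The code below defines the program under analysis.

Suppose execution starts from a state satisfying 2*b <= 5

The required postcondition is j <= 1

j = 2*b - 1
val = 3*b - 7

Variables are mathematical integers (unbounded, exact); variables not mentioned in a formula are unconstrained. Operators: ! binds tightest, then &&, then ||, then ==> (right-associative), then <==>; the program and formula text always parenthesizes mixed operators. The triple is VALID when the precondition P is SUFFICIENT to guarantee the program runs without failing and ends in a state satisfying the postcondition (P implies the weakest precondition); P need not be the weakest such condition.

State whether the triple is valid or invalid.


Working backward. After the program, j <= 1 must hold.
Before val := 3*b - 7: j <= 1
Before j := 2*b - 1: 2*b <= 2
The weakest precondition is 2*b <= 2.
Check whether 2*b <= 5 implies it.
Countermodel: at the initial state b = 2, the precondition holds but the weakest precondition fails.
Answer: invalid


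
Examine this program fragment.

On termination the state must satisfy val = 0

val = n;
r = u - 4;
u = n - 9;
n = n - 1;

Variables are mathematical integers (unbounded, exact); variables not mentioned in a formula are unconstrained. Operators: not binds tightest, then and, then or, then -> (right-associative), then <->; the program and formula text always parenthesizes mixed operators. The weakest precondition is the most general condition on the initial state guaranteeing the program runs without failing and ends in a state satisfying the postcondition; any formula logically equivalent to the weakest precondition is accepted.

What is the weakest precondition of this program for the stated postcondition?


Working backward. After the program, val = 0 must hold.
Before n := n - 1: val = 0
Before u := n - 9: val = 0
Before r := u - 4: val = 0
Before val := n: n = 0
Answer: WP = n = 0


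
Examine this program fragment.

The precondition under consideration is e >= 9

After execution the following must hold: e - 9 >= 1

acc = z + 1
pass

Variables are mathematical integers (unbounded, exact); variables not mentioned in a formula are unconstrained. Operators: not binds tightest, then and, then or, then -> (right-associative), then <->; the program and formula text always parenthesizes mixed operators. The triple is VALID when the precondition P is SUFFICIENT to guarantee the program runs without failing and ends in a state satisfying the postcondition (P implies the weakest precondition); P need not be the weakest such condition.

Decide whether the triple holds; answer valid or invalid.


Working backward. After the program, the postcondition e - 9 >= 1 must hold; in canonical form it is e >= 10.
Before skip: e >= 10
Before acc := z + 1: e >= 10
The weakest precondition is e >= 10.
Check whether e >= 9 implies it.
Countermodel: at the initial state e = 9, the precondition holds but the weakest precondition fails.
Answer: invalid


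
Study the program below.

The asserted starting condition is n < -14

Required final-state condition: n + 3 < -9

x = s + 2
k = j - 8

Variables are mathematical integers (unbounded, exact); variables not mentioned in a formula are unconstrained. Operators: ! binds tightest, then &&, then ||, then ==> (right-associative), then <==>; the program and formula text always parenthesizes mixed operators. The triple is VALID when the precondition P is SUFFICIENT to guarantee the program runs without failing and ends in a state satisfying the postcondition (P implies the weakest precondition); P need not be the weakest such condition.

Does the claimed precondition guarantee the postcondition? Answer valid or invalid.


Working backward. After the program, the postcondition n + 3 < -9 must hold; in canonical form it is n < -12.
Before k := j - 8: n < -12
Before x := s + 2: n < -12
The weakest precondition is n < -12.
Check whether n < -14 implies it.
Every state satisfying the precondition satisfies the weakest precondition: the implication holds.
Answer: valid


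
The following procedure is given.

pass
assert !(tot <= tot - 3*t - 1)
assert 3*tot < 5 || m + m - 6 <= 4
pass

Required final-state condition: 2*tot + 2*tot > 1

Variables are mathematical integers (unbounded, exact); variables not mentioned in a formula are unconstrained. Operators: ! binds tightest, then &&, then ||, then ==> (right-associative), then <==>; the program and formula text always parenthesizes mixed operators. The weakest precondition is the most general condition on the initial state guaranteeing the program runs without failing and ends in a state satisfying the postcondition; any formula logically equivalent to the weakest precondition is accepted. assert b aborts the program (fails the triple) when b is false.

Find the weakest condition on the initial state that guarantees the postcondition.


Working backward. After the program, the postcondition 2*tot + 2*tot > 1 must hold; in canonical form it is 4*tot > 1.
Before skip: 4*tot > 1
Before assert 3*tot < 5 || m + m - 6 <= 4: (3*tot < 5 || 2*m <= 10) && 4*tot > 1
Before assert !(tot <= tot - 3*t - 1): (!(3*t <= -1)) && (3*tot < 5 || 2*m <= 10) && 4*tot > 1
Before skip: (!(3*t <= -1)) && (3*tot < 5 || 2*m <= 10) && 4*tot > 1
Answer: WP = (!(3*t <= -1)) && (3*tot < 5 || 2*m <= 10) && 4*tot > 1


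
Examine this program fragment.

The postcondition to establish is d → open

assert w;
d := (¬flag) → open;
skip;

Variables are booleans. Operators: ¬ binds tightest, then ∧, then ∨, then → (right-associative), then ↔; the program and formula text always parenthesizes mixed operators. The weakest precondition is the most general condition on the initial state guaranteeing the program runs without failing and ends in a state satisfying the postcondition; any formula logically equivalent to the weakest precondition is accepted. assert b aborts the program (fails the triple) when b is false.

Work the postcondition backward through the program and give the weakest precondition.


Working backward. After the program, d → open must hold.
Before skip: d → open
Before d := (¬flag) → open: ((¬flag) → open) → open
Before assert w: w ∧ (((¬flag) → open) → open)
Answer: WP = w ∧ (((¬flag) → open) → open)


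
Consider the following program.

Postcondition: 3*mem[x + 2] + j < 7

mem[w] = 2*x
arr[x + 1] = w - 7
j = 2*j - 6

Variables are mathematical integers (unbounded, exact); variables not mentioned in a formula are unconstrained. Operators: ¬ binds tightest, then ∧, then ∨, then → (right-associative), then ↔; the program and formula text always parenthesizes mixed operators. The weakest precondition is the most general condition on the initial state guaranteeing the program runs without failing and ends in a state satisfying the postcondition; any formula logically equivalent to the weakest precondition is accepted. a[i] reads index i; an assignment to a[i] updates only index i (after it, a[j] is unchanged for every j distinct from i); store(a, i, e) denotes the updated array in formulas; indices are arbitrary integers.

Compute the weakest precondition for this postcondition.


Working backward. After the program, 3*mem[x + 2] + j < 7 must hold.
Before j := 2*j - 6: 3*mem[x + 2] + 2*j < 13
Before arr[x + 1] := w - 7: 3*mem[x + 2] + 2*j < 13
Before mem[w] := 2*x: 3*store(mem, w, 2*x)[x + 2] + 2*j < 13
Answer: WP = 3*store(mem, w, 2*x)[x + 2] + 2*j < 13


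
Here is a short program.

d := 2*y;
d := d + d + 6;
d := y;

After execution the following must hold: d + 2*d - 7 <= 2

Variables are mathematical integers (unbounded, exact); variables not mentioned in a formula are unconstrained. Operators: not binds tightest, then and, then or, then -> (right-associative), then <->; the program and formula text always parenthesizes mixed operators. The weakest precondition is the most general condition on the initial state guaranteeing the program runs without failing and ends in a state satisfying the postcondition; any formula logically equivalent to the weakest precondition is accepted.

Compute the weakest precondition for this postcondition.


Working backward. After the program, the postcondition d + 2*d - 7 <= 2 must hold; in canonical form it is 3*d <= 9.
Before d := y: 3*y <= 9
Before d := d + d + 6: 3*y <= 9
Before d := 2*y: 3*y <= 9
Answer: WP = 3*y <= 9


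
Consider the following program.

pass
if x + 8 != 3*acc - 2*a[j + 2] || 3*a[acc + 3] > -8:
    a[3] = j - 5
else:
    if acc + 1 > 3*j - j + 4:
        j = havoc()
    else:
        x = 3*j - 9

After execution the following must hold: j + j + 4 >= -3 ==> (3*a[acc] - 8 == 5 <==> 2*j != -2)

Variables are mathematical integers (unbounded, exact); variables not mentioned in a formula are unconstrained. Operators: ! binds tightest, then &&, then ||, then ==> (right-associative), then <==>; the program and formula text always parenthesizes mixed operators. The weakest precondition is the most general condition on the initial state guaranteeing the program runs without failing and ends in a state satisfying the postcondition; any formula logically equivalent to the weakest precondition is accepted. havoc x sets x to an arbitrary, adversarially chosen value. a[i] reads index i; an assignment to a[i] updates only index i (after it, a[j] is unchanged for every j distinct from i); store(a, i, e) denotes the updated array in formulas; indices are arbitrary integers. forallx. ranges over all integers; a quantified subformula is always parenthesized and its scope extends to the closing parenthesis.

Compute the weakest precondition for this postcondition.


Working backward. After the program, the postcondition j + j + 4 >= -3 ==> (3*a[acc] - 8 == 5 <==> 2*j != -2) must hold; in canonical form it is 2*j >= -7 ==> (3*a[acc] == 13 <==> 2*j != -2).
Then branch requires 2*j >= -7 ==> (3*store(a, 3, j - 5)[acc] == 13 <==> 2*j != -2); else branch requires (acc > 2*j + 3 ==> (forall j_1. (2*j_1 >= -7 ==> (3*a[acc] == 13 <==> 2*j_1 != -2)))) && ((!(acc > 2*j + 3)) ==> (2*j >= -7 ==> (3*a[acc] == 13 <==> 2*j != -2))).
Before the if: ((2*a[j + 2] + x != 3*acc - 8 || 3*a[acc + 3] > -8) ==> (2*j >= -7 ==> (3*store(a, 3, j - 5)[acc] == 13 <==> 2*j != -2))) && ((!(2*a[j + 2] + x != 3*acc - 8 || 3*a[acc + 3] > -8)) ==> ((acc > 2*j + 3 ==> (forall j_1. (2*j_1 >= -7 ==> (3*a[acc] == 13 <==> 2*j_1 != -2)))) && ((!(acc > 2*j + 3)) ==> (2*j >= -7 ==> (3*a[acc] == 13 <==> 2*j != -2)))))
Before skip: ((2*a[j + 2] + x != 3*acc - 8 || 3*a[acc + 3] > -8) ==> (2*j >= -7 ==> (3*store(a, 3, j - 5)[acc] == 13 <==> 2*j != -2))) && ((!(2*a[j + 2] + x != 3*acc - 8 || 3*a[acc + 3] > -8)) ==> ((acc > 2*j + 3 ==> (forall j_1. (2*j_1 >= -7 ==> (3*a[acc] == 13 <==> 2*j_1 != -2)))) && ((!(acc > 2*j + 3)) ==> (2*j >= -7 ==> (3*a[acc] == 13 <==> 2*j != -2)))))
Answer: WP = ((2*a[j + 2] + x != 3*acc - 8 || 3*a[acc + 3] > -8) ==> (2*j >= -7 ==> (3*store(a, 3, j - 5)[acc] == 13 <==> 2*j != -2))) && ((!(2*a[j + 2] + x != 3*acc - 8 || 3*a[acc + 3] > -8)) ==> ((acc > 2*j + 3 ==> (forall j_1. (2*j_1 >= -7 ==> (3*a[acc] == 13 <==> 2*j_1 != -2)))) && ((!(acc > 2*j + 3)) ==> (2*j >= -7 ==> (3*a[acc] == 13 <==> 2*j != -2)))))


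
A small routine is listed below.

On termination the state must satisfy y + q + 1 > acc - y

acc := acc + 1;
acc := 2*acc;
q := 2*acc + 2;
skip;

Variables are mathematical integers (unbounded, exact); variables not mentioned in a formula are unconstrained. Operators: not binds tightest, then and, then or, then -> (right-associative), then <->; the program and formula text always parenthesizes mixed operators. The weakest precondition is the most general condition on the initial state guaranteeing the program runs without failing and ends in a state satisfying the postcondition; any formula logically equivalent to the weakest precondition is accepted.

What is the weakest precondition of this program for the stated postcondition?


Working backward. After the program, the postcondition y + q + 1 > acc - y must hold; in canonical form it is q + 2*y > acc - 1.
Before skip: q + 2*y > acc - 1
Before q := 2*acc + 2: acc + 2*y > -3
Before acc := 2*acc: 2*acc + 2*y > -3
Before acc := acc + 1: 2*acc + 2*y > -5
Answer: WP = 2*acc + 2*y > -5


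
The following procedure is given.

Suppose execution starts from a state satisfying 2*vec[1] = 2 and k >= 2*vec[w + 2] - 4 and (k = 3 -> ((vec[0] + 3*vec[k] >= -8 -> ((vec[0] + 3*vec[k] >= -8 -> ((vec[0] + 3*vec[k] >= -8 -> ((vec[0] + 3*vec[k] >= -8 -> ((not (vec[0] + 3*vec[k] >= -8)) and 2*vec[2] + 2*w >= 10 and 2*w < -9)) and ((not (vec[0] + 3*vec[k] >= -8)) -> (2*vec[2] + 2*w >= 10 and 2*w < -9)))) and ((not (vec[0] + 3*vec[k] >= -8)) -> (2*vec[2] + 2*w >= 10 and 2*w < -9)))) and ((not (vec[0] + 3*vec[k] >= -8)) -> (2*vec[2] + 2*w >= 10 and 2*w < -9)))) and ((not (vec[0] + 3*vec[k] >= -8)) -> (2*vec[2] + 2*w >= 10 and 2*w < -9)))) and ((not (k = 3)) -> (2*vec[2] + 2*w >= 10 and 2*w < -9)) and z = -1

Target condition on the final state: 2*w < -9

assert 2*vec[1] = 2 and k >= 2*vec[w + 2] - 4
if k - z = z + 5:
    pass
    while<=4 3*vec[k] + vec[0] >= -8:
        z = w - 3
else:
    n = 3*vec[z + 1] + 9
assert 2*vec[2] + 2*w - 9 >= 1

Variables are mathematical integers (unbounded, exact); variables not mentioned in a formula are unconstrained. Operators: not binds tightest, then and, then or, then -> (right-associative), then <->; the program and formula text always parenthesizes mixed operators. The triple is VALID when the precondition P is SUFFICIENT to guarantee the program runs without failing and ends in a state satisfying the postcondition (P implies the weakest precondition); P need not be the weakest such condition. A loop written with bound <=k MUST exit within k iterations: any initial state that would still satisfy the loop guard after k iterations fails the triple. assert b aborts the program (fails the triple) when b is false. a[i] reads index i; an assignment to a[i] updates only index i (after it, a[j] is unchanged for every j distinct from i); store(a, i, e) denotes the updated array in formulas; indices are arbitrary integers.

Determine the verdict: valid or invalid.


Working backward. After the program, 2*w < -9 must hold.
Before assert 2*vec[2] + 2*w - 9 >= 1: 2*vec[2] + 2*w >= 10 and 2*w < -9
Then branch requires (vec[0] + 3*vec[k] >= -8 -> ((vec[0] + 3*vec[k] >= -8 -> ((vec[0] + 3*vec[k] >= -8 -> ((vec[0] + 3*vec[k] >= -8 -> ((not (vec[0] + 3*vec[k] >= -8)) and 2*vec[2] + 2*w >= 10 and 2*w < -9)) and ((not (vec[0] + 3*vec[k] >= -8)) -> (2*vec[2] + 2*w >= 10 and 2*w < -9)))) and ((not (vec[0] + 3*vec[k] >= -8)) -> (2*vec[2] + 2*w >= 10 and 2*w < -9)))) and ((not (vec[0] + 3*vec[k] >= -8)) -> (2*vec[2] + 2*w >= 10 and 2*w < -9)))) and ((not (vec[0] + 3*vec[k] >= -8)) -> (2*vec[2] + 2*w >= 10 and 2*w < -9)); else branch requires 2*vec[2] + 2*w >= 10 and 2*w < -9.
Before the if: (k = 2*z + 5 -> ((vec[0] + 3*vec[k] >= -8 -> ((vec[0] + 3*vec[k] >= -8 -> ((vec[0] + 3*vec[k] >= -8 -> ((vec[0] + 3*vec[k] >= -8 -> ((not (vec[0] + 3*vec[k] >= -8)) and 2*vec[2] + 2*w >= 10 and 2*w < -9)) and ((not (vec[0] + 3*vec[k] >= -8)) -> (2*vec[2] + 2*w >= 10 and 2*w < -9)))) and ((not (vec[0] + 3*vec[k] >= -8)) -> (2*vec[2] + 2*w >= 10 and 2*w < -9)))) and ((not (vec[0] + 3*vec[k] >= -8)) -> (2*vec[2] + 2*w >= 10 and 2*w < -9)))) and ((not (vec[0] + 3*vec[k] >= -8)) -> (2*vec[2] + 2*w >= 10 and 2*w < -9)))) and ((not (k = 2*z + 5)) -> (2*vec[2] + 2*w >= 10 and 2*w < -9))
Before assert 2*vec[1] = 2 and k >= 2*vec[w + 2] - 4: 2*vec[1] = 2 and k >= 2*vec[w + 2] - 4 and (k = 2*z + 5 -> ((vec[0] + 3*vec[k] >= -8 -> ((vec[0] + 3*vec[k] >= -8 -> ((vec[0] + 3*vec[k] >= -8 -> ((vec[0] + 3*vec[k] >= -8 -> ((not (vec[0] + 3*vec[k] >= -8)) and 2*vec[2] + 2*w >= 10 and 2*w < -9)) and ((not (vec[0] + 3*vec[k] >= -8)) -> (2*vec[2] + 2*w >= 10 and 2*w < -9)))) and ((not (vec[0] + 3*vec[k] >= -8)) -> (2*vec[2] + 2*w >= 10 and 2*w < -9)))) and ((not (vec[0] + 3*vec[k] >= -8)) -> (2*vec[2] + 2*w >= 10 and 2*w < -9)))) and ((not (vec[0] + 3*vec[k] >= -8)) -> (2*vec[2] + 2*w >= 10 and 2*w < -9)))) and ((not (k = 2*z + 5)) -> (2*vec[2] + 2*w >= 10 and 2*w < -9))
The weakest precondition is 2*vec[1] = 2 and k >= 2*vec[w + 2] - 4 and (k = 2*z + 5 -> ((vec[0] + 3*vec[k] >= -8 -> ((vec[0] + 3*vec[k] >= -8 -> ((vec[0] + 3*vec[k] >= -8 -> ((vec[0] + 3*vec[k] >= -8 -> ((not (vec[0] + 3*vec[k] >= -8)) and 2*vec[2] + 2*w >= 10 and 2*w < -9)) and ((not (vec[0] + 3*vec[k] >= -8)) -> (2*vec[2] + 2*w >= 10 and 2*w < -9)))) and ((not (vec[0] + 3*vec[k] >= -8)) -> (2*vec[2] + 2*w >= 10 and 2*w < -9)))) and ((not (vec[0] + 3*vec[k] >= -8)) -> (2*vec[2] + 2*w >= 10 and 2*w < -9)))) and ((not (vec[0] + 3*vec[k] >= -8)) -> (2*vec[2] + 2*w >= 10 and 2*w < -9)))) and ((not (k = 2*z + 5)) -> (2*vec[2] + 2*w >= 10 and 2*w < -9)).
Check whether 2*vec[1] = 2 and k >= 2*vec[w + 2] - 4 and (k = 3 -> ((vec[0] + 3*vec[k] >= -8 -> ((vec[0] + 3*vec[k] >= -8 -> ((vec[0] + 3*vec[k] >= -8 -> ((vec[0] + 3*vec[k] >= -8 -> ((not (vec[0] + 3*vec[k] >= -8)) and 2*vec[2] + 2*w >= 10 and 2*w < -9)) and ((not (vec[0] + 3*vec[k] >= -8)) -> (2*vec[2] + 2*w >= 10 and 2*w < -9)))) and ((not (vec[0] + 3*vec[k] >= -8)) -> (2*vec[2] + 2*w >= 10 and 2*w < -9)))) and ((not (vec[0] + 3*vec[k] >= -8)) -> (2*vec[2] + 2*w >= 10 and 2*w < -9)))) and ((not (vec[0] + 3*vec[k] >= -8)) -> (2*vec[2] + 2*w >= 10 and 2*w < -9)))) and ((not (k = 3)) -> (2*vec[2] + 2*w >= 10 and 2*w < -9)) and z = -1 implies it.
Every state satisfying the precondition satisfies the weakest precondition: the implication holds.
Answer: valid


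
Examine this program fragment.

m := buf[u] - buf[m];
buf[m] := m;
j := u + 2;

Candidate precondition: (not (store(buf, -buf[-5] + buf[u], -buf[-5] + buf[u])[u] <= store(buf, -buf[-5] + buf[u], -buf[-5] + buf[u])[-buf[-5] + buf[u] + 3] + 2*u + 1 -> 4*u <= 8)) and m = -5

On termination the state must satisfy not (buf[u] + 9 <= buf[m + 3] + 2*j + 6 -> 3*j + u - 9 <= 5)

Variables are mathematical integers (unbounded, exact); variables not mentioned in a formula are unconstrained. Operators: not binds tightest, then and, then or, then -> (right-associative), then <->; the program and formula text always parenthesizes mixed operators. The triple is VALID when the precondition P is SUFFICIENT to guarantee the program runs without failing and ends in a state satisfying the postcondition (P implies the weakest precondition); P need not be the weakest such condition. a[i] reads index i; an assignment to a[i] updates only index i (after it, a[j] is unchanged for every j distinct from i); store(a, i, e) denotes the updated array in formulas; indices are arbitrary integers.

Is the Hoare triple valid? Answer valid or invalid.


Working backward. After the program, the postcondition not (buf[u] + 9 <= buf[m + 3] + 2*j + 6 -> 3*j + u - 9 <= 5) must hold; in canonical form it is not (buf[u] <= buf[m + 3] + 2*j - 3 -> 3*j + u <= 14).
Before j := u + 2: not (buf[u] <= buf[m + 3] + 2*u + 1 -> 4*u <= 8)
Before buf[m] := m: not (store(buf, m, m)[u] <= store(buf, m, m)[m + 3] + 2*u + 1 -> 4*u <= 8)
Before m := buf[u] - buf[m]: not (store(buf, -buf[m] + buf[u], -buf[m] + buf[u])[u] <= store(buf, -buf[m] + buf[u], -buf[m] + buf[u])[-buf[m] + buf[u] + 3] + 2*u + 1 -> 4*u <= 8)
The weakest precondition is not (store(buf, -buf[m] + buf[u], -buf[m] + buf[u])[u] <= store(buf, -buf[m] + buf[u], -buf[m] + buf[u])[-buf[m] + buf[u] + 3] + 2*u + 1 -> 4*u <= 8).
Check whether (not (store(buf, -buf[-5] + buf[u], -buf[-5] + buf[u])[u] <= store(buf, -buf[-5] + buf[u], -buf[-5] + buf[u])[-buf[-5] + buf[u] + 3] + 2*u + 1 -> 4*u <= 8)) and m = -5 implies it.
Every state satisfying the precondition satisfies the weakest precondition: the implication holds.
Answer: valid


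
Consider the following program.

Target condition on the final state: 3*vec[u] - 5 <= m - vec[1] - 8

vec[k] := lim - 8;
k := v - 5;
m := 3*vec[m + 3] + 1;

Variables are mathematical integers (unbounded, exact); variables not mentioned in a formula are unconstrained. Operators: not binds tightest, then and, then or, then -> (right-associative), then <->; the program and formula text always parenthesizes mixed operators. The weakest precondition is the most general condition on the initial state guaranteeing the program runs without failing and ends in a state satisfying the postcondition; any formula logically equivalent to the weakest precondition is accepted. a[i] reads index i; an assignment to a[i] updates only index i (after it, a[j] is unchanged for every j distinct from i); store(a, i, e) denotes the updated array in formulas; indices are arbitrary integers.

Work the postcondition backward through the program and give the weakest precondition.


Working backward. After the program, the postcondition 3*vec[u] - 5 <= m - vec[1] - 8 must hold; in canonical form it is vec[1] + 3*vec[u] <= m - 3.
Before m := 3*vec[m + 3] + 1: vec[1] + 3*vec[u] <= 3*vec[m + 3] - 2
Before k := v - 5: vec[1] + 3*vec[u] <= 3*vec[m + 3] - 2
Before vec[k] := lim - 8: store(vec, k, lim - 8)[1] + 3*store(vec, k, lim - 8)[u] <= 3*store(vec, k, lim - 8)[m + 3] - 2
Answer: WP = store(vec, k, lim - 8)[1] + 3*store(vec, k, lim - 8)[u] <= 3*store(vec, k, lim - 8)[m + 3] - 2


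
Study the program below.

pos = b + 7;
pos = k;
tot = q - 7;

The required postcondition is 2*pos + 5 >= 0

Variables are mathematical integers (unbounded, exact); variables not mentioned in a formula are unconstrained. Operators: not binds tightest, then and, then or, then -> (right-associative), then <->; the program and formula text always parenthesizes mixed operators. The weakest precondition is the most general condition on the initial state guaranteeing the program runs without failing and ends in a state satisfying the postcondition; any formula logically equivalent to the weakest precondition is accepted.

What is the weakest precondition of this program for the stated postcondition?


Working backward. After the program, the postcondition 2*pos + 5 >= 0 must hold; in canonical form it is 2*pos >= -5.
Before tot := q - 7: 2*pos >= -5
Before pos := k: 2*k >= -5
Before pos := b + 7: 2*k >= -5
Answer: WP = 2*k >= -5
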